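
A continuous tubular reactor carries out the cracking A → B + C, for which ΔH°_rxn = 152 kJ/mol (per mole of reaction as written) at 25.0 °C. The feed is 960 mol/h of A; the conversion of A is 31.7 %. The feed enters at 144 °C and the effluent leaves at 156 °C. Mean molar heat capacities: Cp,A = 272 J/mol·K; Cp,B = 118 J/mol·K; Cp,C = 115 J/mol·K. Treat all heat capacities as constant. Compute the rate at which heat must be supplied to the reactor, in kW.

Q_in = 13.3 kW

Extent of reaction ξ = 0.317 × 960 = 304.32 mol/h
Reaction term: ξ·ΔH°_rxn = 304.32 × 152 = 46257 kJ/h
Sensible, feed 144→25 °C: -31073 kJ/h
Outlet flows (mol/h): A 655.68, B 304.32, C 304.32
Sensible, products 25→156 °C: 32652 kJ/h
Q = ΔH = 47835 kJ/h = 13.288 kW
Heat supplied = 13.288 kW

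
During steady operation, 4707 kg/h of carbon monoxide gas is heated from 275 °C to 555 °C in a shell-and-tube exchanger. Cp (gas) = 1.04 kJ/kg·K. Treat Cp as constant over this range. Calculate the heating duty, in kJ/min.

Q = 22800 kJ/min

Q = ṁ·Cp·ΔT = 4707 × 1.04 × (555 − 275) = 1.3707e+06 kJ/h
Converting: 1.3707e+06 / 3600 s = 380.74 kW
Heating duty = 22845 kJ/min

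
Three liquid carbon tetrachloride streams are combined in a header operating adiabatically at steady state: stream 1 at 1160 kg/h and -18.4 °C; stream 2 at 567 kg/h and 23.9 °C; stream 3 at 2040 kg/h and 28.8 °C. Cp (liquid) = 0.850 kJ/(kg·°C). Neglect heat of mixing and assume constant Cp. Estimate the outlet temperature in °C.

T_out = 13.5 °C

Adiabatic, steady state ⇒ Σ ṁᵢCp,ᵢ(T_out − Tᵢ) = 0
T_out = Σ ṁᵢCp,ᵢTᵢ / Σ ṁᵢCp,ᵢ
      = 43315 / 3201.9 = 13.528 °C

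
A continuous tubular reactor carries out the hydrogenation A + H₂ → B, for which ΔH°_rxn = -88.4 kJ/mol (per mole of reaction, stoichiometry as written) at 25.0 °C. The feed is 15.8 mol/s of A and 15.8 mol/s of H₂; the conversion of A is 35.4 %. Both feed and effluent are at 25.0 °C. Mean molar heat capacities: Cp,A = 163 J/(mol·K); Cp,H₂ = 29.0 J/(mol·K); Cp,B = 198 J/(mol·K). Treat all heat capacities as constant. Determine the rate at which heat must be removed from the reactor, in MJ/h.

Extent of reaction ξ = 0.354 × 15.8 = 5.5932 mol/s
Reaction term: ξ·ΔH°_rxn = 5.5932 × -88.4 = -494.44 kJ/s
Q = ΔH = -494.44 kJ/s = -494.44 kW
Heat removed = 1780 MJ/h

Q_out = 1780 MJ/h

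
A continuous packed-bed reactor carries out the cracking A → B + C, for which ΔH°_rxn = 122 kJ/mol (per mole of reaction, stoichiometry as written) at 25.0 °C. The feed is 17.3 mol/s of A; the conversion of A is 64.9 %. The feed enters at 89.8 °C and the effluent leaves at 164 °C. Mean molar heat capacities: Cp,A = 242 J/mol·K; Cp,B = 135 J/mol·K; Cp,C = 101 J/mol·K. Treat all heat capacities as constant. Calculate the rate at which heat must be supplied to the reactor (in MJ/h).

Extent of reaction ξ = 0.649 × 17.3 = 11.228 mol/s
Reaction term: ξ·ΔH°_rxn = 11.228 × 122 = 1369.8 kJ/s
Sensible, feed 89.8→25 °C: -271.29 kJ/s
Outlet flows (mol/s): A 6.0723, B 11.228, C 11.228
Sensible, products 25→164 °C: 572.57 kJ/s
Q = ΔH = 1671.1 kJ/s = 1671.1 kW
Heat supplied = 6015.8 MJ/h

Q_in = 6020 MJ/h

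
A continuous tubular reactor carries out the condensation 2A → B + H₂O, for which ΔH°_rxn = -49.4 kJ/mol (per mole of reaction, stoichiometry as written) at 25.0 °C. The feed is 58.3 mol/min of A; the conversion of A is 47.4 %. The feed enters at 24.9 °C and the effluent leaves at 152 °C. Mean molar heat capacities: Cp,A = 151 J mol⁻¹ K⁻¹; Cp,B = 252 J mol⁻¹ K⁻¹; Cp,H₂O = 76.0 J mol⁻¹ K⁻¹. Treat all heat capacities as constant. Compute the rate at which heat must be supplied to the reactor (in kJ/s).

Q_in = 8.03 kJ/s

Extent of reaction ξ = 0.474 × 58.3 / 2 = 13.817 mol/min
Reaction term: ξ·ΔH°_rxn = 13.817 × -49.4 = -682.56 kJ/min
Sensible, feed 24.9→25 °C: 0.88033 kJ/min
Outlet flows (mol/min): A 30.666, B 13.817, H₂O 13.817
Sensible, products 25→152 °C: 1163.6 kJ/min
Q = ΔH = 481.96 kJ/min = 8.0326 kW
Heat supplied = 8.0326 kJ/s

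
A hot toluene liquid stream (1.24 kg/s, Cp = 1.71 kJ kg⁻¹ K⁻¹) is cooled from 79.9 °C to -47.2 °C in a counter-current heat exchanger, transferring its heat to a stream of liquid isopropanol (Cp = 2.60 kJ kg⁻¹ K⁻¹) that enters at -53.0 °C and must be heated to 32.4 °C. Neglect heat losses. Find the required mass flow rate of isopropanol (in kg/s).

ṁ_c = 1.21 kg/s

Heat released by hot stream: Q = 1.24 × 1.71 × (79.9 − -47.2) = 269.5 kJ/s
Energy balance on cold side (adiabatic exchanger): Q = ṁ_c·Cp_c·(T_c,out − T_c,in)
ṁ_c = 269.5 / [2.60 × (32.4 − -53.0)] = 1.2138 kg/s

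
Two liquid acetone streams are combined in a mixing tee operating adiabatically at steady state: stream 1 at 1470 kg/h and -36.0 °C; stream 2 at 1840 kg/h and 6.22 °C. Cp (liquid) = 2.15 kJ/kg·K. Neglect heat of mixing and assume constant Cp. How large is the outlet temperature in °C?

T_out = -12.5 °C

No heat crosses the boundary, so H_out = H_in.
T_out = Σ ṁᵢCp,ᵢTᵢ / Σ ṁᵢCp,ᵢ
      = -89172 / 7116.5 = -12.53 °C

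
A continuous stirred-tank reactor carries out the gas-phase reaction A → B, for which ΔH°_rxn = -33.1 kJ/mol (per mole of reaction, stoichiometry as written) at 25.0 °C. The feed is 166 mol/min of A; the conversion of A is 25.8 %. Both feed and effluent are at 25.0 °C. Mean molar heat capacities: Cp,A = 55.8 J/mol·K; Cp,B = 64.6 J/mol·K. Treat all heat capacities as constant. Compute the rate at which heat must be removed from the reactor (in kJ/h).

Extent of reaction ξ = 0.258 × 166 = 42.828 mol/min
Reaction term: ξ·ΔH°_rxn = 42.828 × -33.1 = -1417.6 kJ/min
Q = ΔH = -1417.6 kJ/min = -23.627 kW
Heat removed = 85056 kJ/h

Q_out = 85100 kJ/h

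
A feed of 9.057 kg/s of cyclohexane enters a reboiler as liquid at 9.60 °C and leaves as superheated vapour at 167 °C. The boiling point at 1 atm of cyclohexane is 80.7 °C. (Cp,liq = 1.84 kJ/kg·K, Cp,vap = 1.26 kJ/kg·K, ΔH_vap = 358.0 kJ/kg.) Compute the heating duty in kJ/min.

liquid 9.60→80.7 °C: 130.82 kJ/kg
vaporisation at 80.7 °C: 358 kJ/kg
vapour 80.7→167 °C: 108.74 kJ/kg
Δh = 130.82 + 358 + 108.74 = 597.56 kJ/kg
Q = ṁ·Δh = 9.057 kg/s × 597.56 kJ/kg = 5412.1 kJ/s
|Q| = 5412.1 kW = 324730 kJ/min

Q = 325000 kJ/min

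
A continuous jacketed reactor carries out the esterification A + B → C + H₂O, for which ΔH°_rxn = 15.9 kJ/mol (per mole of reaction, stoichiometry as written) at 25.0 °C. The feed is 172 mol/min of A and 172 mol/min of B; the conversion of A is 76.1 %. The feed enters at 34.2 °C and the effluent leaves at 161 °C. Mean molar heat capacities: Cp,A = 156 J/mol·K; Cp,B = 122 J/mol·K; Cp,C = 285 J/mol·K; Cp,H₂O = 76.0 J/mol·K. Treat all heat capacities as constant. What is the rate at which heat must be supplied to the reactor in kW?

Q_in = 160 kW

Extent of reaction ξ = 0.761 × 172 = 130.89 mol/min
Reaction term: ξ·ΔH°_rxn = 130.89 × 15.9 = 2081.2 kJ/min
Sensible, feed 34.2→25 °C: -439.91 kJ/min
Outlet flows (mol/min): A 41.108, B 41.108, C 130.89, H₂O 130.89
Sensible, products 25→161 °C: 7980.5 kJ/min
Q = ΔH = 9621.8 kJ/min = 160.36 kW
Heat supplied = 160.36 kW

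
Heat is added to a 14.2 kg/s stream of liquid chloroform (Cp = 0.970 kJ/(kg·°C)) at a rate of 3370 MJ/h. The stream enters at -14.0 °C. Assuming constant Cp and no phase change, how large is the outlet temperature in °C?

T_out = 54.0 °C

Q = 3370 MJ/h = 936.11 kJ/s
ΔT = Q/(ṁ·Cp) = 936.11/(14.2×0.970) = 67.962 K
T_out = -14.0 + 67.962 = 53.962 °C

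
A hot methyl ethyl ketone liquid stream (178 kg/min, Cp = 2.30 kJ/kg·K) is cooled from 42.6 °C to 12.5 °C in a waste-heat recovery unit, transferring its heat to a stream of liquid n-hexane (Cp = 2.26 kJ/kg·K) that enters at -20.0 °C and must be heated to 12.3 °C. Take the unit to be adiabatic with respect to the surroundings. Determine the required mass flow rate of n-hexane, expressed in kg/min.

Heat released by hot stream: Q = 178 × 2.30 × (42.6 − 12.5) = 12323 kJ/min
Energy balance on cold side (adiabatic exchanger): Q = ṁ_c·Cp_c·(T_c,out − T_c,in)
ṁ_c = 12323 / [2.26 × (12.3 − -20.0)] = 168.81 kg/min

ṁ_c = 169 kg/min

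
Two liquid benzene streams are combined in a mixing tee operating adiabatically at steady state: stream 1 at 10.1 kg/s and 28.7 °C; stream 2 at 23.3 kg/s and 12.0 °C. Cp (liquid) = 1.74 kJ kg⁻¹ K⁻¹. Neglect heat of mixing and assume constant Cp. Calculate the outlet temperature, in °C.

Adiabatic, steady state ⇒ Σ ṁᵢCp,ᵢ(T_out − Tᵢ) = 0
T_out = Σ ṁᵢCp,ᵢTᵢ / Σ ṁᵢCp,ᵢ
      = 990.88 / 58.116 = 17.05 °C

T_out = 17.1 °C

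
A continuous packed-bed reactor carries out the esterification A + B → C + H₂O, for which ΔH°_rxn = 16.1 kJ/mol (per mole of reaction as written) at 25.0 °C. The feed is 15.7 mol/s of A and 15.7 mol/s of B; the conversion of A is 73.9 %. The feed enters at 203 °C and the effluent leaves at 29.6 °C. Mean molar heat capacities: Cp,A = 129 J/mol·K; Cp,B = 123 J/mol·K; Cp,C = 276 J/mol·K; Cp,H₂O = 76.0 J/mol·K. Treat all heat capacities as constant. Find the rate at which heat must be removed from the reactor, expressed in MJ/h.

Q_out = 1780 MJ/h

Extent of reaction ξ = 0.739 × 15.7 = 11.602 mol/s
Reaction term: ξ·ΔH°_rxn = 11.602 × 16.1 = 186.8 kJ/s
Sensible, feed 203→25 °C: -704.24 kJ/s
Outlet flows (mol/s): A 4.0977, B 4.0977, C 11.602, H₂O 11.602
Sensible, products 25→29.6 °C: 23.536 kJ/s
Q = ΔH = -493.91 kJ/s = -493.91 kW
Heat removed = 1778.1 MJ/h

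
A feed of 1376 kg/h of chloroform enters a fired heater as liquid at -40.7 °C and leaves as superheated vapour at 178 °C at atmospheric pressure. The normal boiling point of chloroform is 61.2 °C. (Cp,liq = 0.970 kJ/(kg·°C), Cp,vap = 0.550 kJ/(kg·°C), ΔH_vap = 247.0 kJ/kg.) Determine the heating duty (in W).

Q = 157000 W

liquid -40.7→61.2 °C: 98.843 kJ/kg
vaporisation at 61.2 °C: 247 kJ/kg
vapour 61.2→178 °C: 64.24 kJ/kg
Δh = 98.843 + 247 + 64.24 = 410.08 kJ/kg
Q = ṁ·Δh = 1376 kg/h × 410.08 kJ/kg = 564270 kJ/h
|Q| = 156.74 kW = 156740 W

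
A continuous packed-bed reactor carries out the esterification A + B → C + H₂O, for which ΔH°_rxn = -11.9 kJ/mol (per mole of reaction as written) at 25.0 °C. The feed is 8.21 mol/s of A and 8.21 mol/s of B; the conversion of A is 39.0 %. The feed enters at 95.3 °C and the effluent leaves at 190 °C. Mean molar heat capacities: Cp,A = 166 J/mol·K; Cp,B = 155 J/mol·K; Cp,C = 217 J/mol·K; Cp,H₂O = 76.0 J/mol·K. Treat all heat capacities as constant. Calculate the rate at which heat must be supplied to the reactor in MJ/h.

Extent of reaction ξ = 0.390 × 8.21 = 3.2019 mol/s
Reaction term: ξ·ΔH°_rxn = 3.2019 × -11.9 = -38.103 kJ/s
Sensible, feed 95.3→25 °C: -185.27 kJ/s
Outlet flows (mol/s): A 5.0081, B 5.0081, C 3.2019, H₂O 3.2019
Sensible, products 25→190 °C: 420.05 kJ/s
Q = ΔH = 196.68 kJ/s = 196.68 kW
Heat supplied = 708.04 MJ/h

Q_in = 708 MJ/h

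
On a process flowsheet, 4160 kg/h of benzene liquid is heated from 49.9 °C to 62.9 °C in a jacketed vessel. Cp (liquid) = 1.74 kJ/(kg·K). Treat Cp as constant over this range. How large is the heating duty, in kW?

Q = 26.1 kW

Q = ṁ·Cp·ΔT = 4160 × 1.74 × (62.9 − 49.9) = 94099 kJ/h
Converting: 94099 / 3600 s = 26.139 kW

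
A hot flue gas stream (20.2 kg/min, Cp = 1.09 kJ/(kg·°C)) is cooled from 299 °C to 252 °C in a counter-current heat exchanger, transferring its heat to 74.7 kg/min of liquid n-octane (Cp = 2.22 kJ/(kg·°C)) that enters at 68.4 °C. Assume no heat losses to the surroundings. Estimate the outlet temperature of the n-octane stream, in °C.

Heat released by hot stream: Q = 20.2 × 1.09 × (299 − 252) = 1034.8 kJ/min
Energy balance on cold side (adiabatic exchanger): Q = ṁ_c·Cp_c·(T_c,out − T_c,in)
T_c,out = 68.4 + 1034.8/(74.7 × 2.22) = 74.64 °C

T_c,out = 74.6 °C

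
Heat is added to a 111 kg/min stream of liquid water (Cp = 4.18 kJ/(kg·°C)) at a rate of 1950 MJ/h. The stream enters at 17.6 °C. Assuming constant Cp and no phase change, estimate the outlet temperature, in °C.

Q = 1950 MJ/h = 32500 kJ/min
ΔT = Q/(ṁ·Cp) = 32500/(111×4.18) = 70.046 K
T_out = 17.6 + 70.046 = 87.646 °C

T_out = 87.6 °C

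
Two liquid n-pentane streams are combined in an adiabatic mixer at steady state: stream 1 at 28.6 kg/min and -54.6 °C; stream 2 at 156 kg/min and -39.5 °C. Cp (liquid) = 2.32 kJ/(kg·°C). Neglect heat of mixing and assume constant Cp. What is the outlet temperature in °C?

T_out = -41.8 °C

Adiabatic, steady state ⇒ Σ ṁᵢCp,ᵢ(T_out − Tᵢ) = 0
T_out = Σ ṁᵢCp,ᵢTᵢ / Σ ṁᵢCp,ᵢ
      = -17919 / 428.27 = -41.839 °C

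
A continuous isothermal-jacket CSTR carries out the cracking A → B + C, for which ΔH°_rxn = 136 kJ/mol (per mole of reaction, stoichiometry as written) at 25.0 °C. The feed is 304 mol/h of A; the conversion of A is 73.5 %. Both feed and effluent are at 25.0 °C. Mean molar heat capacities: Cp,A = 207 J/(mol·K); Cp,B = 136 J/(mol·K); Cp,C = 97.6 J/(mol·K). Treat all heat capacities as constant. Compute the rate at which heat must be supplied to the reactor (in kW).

Q_in = 8.44 kW

Extent of reaction ξ = 0.735 × 304 = 223.44 mol/h
Reaction term: ξ·ΔH°_rxn = 223.44 × 136 = 30388 kJ/h
Q = ΔH = 30388 kJ/h = 8.4411 kW
Heat supplied = 8.4411 kW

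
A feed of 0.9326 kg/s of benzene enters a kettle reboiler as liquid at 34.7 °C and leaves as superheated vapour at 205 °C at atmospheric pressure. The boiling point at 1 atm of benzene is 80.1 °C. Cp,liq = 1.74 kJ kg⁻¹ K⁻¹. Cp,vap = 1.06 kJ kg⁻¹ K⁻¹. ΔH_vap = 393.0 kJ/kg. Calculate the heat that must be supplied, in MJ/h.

Q = 2030 MJ/h

liquid 34.7→80.1 °C: 78.996 kJ/kg
vaporisation at 80.1 °C: 393 kJ/kg
vapour 80.1→205 °C: 132.39 kJ/kg
Δh = 78.996 + 393 + 132.39 = 604.39 kJ/kg
Q = ṁ·Δh = 0.9326 kg/s × 604.39 kJ/kg = 563.65 kJ/s
|Q| = 563.65 kW = 2029.2 MJ/h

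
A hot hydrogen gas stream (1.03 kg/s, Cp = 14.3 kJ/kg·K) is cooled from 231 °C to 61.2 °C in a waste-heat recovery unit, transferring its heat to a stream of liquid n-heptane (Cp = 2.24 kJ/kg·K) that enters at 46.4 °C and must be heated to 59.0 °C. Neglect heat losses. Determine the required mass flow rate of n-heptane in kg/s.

Heat released by hot stream: Q = 1.03 × 14.3 × (231 − 61.2) = 2501 kJ/s
Energy balance on cold side (adiabatic exchanger): Q = ṁ_c·Cp_c·(T_c,out − T_c,in)
ṁ_c = 2501 / [2.24 × (59.0 − 46.4)] = 88.612 kg/s

ṁ_c = 88.6 kg/s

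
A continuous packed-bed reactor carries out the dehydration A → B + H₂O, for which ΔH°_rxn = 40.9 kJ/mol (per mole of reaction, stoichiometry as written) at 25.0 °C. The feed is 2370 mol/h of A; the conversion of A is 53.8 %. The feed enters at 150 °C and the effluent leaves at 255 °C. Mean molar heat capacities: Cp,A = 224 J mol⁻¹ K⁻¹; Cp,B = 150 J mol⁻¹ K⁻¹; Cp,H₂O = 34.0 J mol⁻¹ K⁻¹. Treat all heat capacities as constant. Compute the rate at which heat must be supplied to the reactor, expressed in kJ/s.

Extent of reaction ξ = 0.538 × 2370 = 1275.1 mol/h
Reaction term: ξ·ΔH°_rxn = 1275.1 × 40.9 = 52150 kJ/h
Sensible, feed 150→25 °C: -66360 kJ/h
Outlet flows (mol/h): A 1094.9, B 1275.1, H₂O 1275.1
Sensible, products 25→255 °C: 110370 kJ/h
Q = ΔH = 96162 kJ/h = 26.712 kW
Heat supplied = 26.712 kJ/s

Q_in = 26.7 kJ/s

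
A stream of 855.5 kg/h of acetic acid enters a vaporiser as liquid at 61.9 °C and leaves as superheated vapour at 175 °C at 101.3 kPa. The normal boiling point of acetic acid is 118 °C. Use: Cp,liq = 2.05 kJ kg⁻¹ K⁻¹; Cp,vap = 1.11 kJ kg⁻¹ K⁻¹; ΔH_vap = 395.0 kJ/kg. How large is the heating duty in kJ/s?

Q = 136 kJ/s

liquid 61.9→118 °C: 115 kJ/kg
vaporisation at 118 °C: 395 kJ/kg
vapour 118→175 °C: 63.27 kJ/kg
Δh = 115 + 395 + 63.27 = 573.27 kJ/kg
Q = ṁ·Δh = 855.5 kg/h × 573.27 kJ/kg = 490440 kJ/h
|Q| = 136.23 kW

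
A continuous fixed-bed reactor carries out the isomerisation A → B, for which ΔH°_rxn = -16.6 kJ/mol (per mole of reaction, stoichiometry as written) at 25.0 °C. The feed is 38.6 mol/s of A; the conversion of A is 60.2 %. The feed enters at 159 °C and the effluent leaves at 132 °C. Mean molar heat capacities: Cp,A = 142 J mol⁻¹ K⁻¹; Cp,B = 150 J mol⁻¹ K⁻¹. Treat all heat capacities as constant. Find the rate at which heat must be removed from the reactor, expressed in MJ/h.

Extent of reaction ξ = 0.602 × 38.6 = 23.237 mol/s
Reaction term: ξ·ΔH°_rxn = 23.237 × -16.6 = -385.74 kJ/s
Sensible, feed 159→25 °C: -734.48 kJ/s
Outlet flows (mol/s): A 15.363, B 23.237
Sensible, products 25→132 °C: 606.38 kJ/s
Q = ΔH = -513.84 kJ/s = -513.84 kW
Heat removed = 1849.8 MJ/h

Q_out = 1850 MJ/h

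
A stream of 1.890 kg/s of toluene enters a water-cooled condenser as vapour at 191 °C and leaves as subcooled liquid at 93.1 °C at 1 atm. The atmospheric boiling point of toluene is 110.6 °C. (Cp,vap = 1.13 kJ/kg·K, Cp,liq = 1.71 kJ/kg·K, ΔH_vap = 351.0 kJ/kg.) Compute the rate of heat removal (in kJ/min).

vapour 191→110.6 °C: -90.852 kJ/kg
condensation at 110.6 °C: -351 kJ/kg
liquid 110.6→93.1 °C: -29.925 kJ/kg
Δh = -90.852 + -351 + -29.925 = -471.78 kJ/kg
Q = ṁ·Δh = 1.890 kg/s × -471.78 kJ/kg = -891.66 kJ/s
|Q| = 891.66 kW = 53500 kJ/min

Q_c = 53500 kJ/min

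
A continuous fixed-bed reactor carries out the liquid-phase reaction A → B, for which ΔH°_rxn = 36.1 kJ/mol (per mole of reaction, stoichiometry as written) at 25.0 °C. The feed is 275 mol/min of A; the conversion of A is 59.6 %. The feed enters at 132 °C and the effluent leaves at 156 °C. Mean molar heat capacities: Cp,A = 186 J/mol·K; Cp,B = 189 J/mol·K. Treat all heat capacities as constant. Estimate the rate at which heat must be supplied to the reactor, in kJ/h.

Q_in = 433000 kJ/h

Extent of reaction ξ = 0.596 × 275 = 163.9 mol/min
Reaction term: ξ·ΔH°_rxn = 163.9 × 36.1 = 5916.8 kJ/min
Sensible, feed 132→25 °C: -5473.1 kJ/min
Outlet flows (mol/min): A 111.1, B 163.9
Sensible, products 25→156 °C: 6765.1 kJ/min
Q = ΔH = 7208.8 kJ/min = 120.15 kW
Heat supplied = 432530 kJ/h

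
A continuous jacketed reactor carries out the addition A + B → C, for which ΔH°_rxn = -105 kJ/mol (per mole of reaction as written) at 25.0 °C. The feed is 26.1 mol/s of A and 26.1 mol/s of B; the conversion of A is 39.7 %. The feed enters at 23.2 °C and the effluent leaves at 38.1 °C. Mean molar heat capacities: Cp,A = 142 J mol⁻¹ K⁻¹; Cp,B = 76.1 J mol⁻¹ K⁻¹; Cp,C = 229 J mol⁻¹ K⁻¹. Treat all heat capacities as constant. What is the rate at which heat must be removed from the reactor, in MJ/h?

Q_out = 3610 MJ/h

Extent of reaction ξ = 0.397 × 26.1 = 10.362 mol/s
Reaction term: ξ·ΔH°_rxn = 10.362 × -105 = -1088 kJ/s
Sensible, feed 23.2→25 °C: 10.246 kJ/s
Outlet flows (mol/s): A 15.738, B 15.738, C 10.362
Sensible, products 25→38.1 °C: 76.05 kJ/s
Q = ΔH = -1001.7 kJ/s = -1001.7 kW
Heat removed = 3606.1 MJ/h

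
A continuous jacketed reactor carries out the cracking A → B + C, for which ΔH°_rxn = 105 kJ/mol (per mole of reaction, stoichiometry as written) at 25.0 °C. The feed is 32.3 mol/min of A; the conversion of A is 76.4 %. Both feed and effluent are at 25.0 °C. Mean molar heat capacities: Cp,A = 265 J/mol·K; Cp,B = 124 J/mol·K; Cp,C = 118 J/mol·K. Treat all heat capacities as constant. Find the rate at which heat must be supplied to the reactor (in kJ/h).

Q_in = 155000 kJ/h

Extent of reaction ξ = 0.764 × 32.3 = 24.677 mol/min
Reaction term: ξ·ΔH°_rxn = 24.677 × 105 = 2591.1 kJ/min
Q = ΔH = 2591.1 kJ/min = 43.185 kW
Heat supplied = 155470 kJ/h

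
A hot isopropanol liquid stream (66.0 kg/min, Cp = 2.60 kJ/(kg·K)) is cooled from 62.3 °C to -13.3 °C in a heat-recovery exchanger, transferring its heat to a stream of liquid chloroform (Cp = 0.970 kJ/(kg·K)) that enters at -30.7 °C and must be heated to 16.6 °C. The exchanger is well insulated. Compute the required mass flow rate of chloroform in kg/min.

Heat released by hot stream: Q = 66.0 × 2.60 × (62.3 − -13.3) = 12973 kJ/min
Energy balance on cold side (adiabatic exchanger): Q = ṁ_c·Cp_c·(T_c,out − T_c,in)
ṁ_c = 12973 / [0.970 × (16.6 − -30.7)] = 282.75 kg/min

ṁ_c = 283 kg/min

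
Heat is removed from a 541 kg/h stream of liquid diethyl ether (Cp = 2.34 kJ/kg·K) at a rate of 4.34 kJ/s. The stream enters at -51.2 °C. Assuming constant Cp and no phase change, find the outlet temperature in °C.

T_out = -63.5 °C

Q = 4.34 kJ/s = 15624 kJ/h
ΔT = Q/(ṁ·Cp) = 15624/(541×2.34) = 12.342 K
T_out = -51.2 − 12.342 = -63.542 °C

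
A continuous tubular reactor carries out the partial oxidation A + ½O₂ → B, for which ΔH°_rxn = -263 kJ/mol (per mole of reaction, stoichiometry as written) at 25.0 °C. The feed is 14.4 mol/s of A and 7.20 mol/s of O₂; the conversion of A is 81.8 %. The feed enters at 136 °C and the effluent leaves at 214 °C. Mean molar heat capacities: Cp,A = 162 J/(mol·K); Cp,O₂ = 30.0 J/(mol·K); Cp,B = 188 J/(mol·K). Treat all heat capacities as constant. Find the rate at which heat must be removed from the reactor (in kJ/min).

Extent of reaction ξ = 0.818 × 14.4 = 11.779 mol/s
Reaction term: ξ·ΔH°_rxn = 11.779 × -263 = -3097.9 kJ/s
Sensible, feed 136→25 °C: -282.92 kJ/s
Outlet flows (mol/s): A 2.6208, O₂ 1.3104, B 11.779
Sensible, products 25→214 °C: 506.21 kJ/s
Q = ΔH = -2874.6 kJ/s = -2874.6 kW
Heat removed = 172480 kJ/min

Q_out = 172000 kJ/min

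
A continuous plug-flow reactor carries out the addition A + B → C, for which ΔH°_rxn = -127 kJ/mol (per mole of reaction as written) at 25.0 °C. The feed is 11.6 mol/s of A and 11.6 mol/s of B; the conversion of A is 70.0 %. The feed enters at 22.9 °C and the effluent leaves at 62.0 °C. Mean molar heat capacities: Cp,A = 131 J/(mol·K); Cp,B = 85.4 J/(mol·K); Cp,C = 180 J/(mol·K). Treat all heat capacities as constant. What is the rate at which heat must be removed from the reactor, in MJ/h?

Q_out = 3400 MJ/h

Extent of reaction ξ = 0.700 × 11.6 = 8.12 mol/s
Reaction term: ξ·ΔH°_rxn = 8.12 × -127 = -1031.2 kJ/s
Sensible, feed 22.9→25 °C: 5.2715 kJ/s
Outlet flows (mol/s): A 3.48, B 3.48, C 8.12
Sensible, products 25→62.0 °C: 81.943 kJ/s
Q = ΔH = -944.03 kJ/s = -944.03 kW
Heat removed = 3398.5 MJ/h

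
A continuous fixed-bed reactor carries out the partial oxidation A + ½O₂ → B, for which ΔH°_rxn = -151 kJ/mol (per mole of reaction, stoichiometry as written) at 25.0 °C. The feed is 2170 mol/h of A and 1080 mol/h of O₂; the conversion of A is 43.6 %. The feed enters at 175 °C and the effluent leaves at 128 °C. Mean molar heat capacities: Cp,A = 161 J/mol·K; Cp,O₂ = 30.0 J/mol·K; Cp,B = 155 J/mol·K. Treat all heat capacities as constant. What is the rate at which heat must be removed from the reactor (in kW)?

Extent of reaction ξ = 0.436 × 2170 = 946.12 mol/h
Reaction term: ξ·ΔH°_rxn = 946.12 × -151 = -142860 kJ/h
Sensible, feed 175→25 °C: -57266 kJ/h
Outlet flows (mol/h): A 1223.9, O₂ 606.94, B 946.12
Sensible, products 25→128 °C: 37276 kJ/h
Q = ΔH = -162850 kJ/h = -45.237 kW
Heat removed = 45.237 kW

Q_out = 45.2 kW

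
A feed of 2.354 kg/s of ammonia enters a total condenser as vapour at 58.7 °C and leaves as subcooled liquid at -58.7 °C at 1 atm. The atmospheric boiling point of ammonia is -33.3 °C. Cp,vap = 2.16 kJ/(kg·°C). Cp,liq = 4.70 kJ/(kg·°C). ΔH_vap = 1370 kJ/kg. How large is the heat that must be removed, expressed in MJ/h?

vapour 58.7→-33.3 °C: -198.72 kJ/kg
condensation at -33.3 °C: -1370 kJ/kg
liquid -33.3→-58.7 °C: -119.38 kJ/kg
Δh = -198.72 + -1370 + -119.38 = -1688.1 kJ/kg
Q = ṁ·Δh = 2.354 kg/s × -1688.1 kJ/kg = -3973.8 kJ/s
|Q| = 3973.8 kW = 14306 MJ/h

Q_c = 14300 MJ/h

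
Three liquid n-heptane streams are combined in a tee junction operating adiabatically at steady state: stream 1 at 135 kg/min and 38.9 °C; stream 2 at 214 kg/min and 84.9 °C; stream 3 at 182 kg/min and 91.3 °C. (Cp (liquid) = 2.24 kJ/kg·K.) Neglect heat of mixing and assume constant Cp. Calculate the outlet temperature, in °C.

No heat crosses the boundary, so H_out = H_in.
Σ ṁᵢCp,ᵢTᵢ = 135×2.24×38.9 + 214×2.24×84.9 + 182×2.24×91.3 = 89682
Σ ṁᵢCp,ᵢ = 135×2.24 + 214×2.24 + 182×2.24 = 1189.4
T_out = 89682 / 1189.4 = 75.399 °C

T_out = 75.4 °C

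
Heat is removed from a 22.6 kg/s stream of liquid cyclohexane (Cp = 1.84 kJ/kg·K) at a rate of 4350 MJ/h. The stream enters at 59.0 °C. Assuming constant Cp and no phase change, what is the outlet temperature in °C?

Q = 4350 MJ/h = 1208.3 kJ/s
ΔT = Q/(ṁ·Cp) = 1208.3/(22.6×1.84) = 29.058 K
T_out = 59.0 − 29.058 = 29.942 °C

T_out = 29.9 °C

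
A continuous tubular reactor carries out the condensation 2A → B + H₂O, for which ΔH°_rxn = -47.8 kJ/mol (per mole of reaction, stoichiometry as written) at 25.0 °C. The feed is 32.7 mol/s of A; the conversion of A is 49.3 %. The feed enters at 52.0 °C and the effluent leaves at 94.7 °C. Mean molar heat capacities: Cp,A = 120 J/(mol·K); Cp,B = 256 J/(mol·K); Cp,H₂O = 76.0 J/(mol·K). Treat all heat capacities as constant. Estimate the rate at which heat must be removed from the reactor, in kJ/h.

Extent of reaction ξ = 0.493 × 32.7 / 2 = 8.0606 mol/s
Reaction term: ξ·ΔH°_rxn = 8.0606 × -47.8 = -385.29 kJ/s
Sensible, feed 52.0→25 °C: -105.95 kJ/s
Outlet flows (mol/s): A 16.579, B 8.0606, H₂O 8.0606
Sensible, products 25→94.7 °C: 325.19 kJ/s
Q = ΔH = -166.05 kJ/s = -166.05 kW
Heat removed = 597790 kJ/h

Q_out = 598000 kJ/h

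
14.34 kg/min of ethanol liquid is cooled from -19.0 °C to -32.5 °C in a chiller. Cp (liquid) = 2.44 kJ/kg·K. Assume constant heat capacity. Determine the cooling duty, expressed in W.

Q = ṁ·Cp·ΔT = 14.34 × 2.44 × (-32.5 − -19.0) = -472.36 kJ/min
Converting: 472.36 / 60 s = 7.8727 kW
Cooling duty = 7872.7 W

Q_c = 7870 W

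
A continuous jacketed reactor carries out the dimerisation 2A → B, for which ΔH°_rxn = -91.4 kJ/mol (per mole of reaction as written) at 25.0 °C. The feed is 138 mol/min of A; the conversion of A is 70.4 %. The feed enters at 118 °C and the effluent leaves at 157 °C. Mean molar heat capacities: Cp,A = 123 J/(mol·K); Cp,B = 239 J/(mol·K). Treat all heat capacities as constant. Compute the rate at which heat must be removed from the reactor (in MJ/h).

Q_out = 229 MJ/h

Extent of reaction ξ = 0.704 × 138 / 2 = 48.576 mol/min
Reaction term: ξ·ΔH°_rxn = 48.576 × -91.4 = -4439.8 kJ/min
Sensible, feed 118→25 °C: -1578.6 kJ/min
Outlet flows (mol/min): A 40.848, B 48.576
Sensible, products 25→157 °C: 2195.7 kJ/min
Q = ΔH = -3822.7 kJ/min = -63.712 kW
Heat removed = 229.36 MJ/h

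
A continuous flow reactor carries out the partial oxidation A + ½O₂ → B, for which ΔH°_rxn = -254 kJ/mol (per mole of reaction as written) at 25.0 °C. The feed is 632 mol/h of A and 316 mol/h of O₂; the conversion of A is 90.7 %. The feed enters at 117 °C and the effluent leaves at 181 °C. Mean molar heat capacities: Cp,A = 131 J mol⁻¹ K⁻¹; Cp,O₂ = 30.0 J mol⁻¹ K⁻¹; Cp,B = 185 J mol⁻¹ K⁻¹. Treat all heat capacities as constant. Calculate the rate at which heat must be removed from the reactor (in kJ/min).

Q_out = 2270 kJ/min

Extent of reaction ξ = 0.907 × 632 = 573.22 mol/h
Reaction term: ξ·ΔH°_rxn = 573.22 × -254 = -145600 kJ/h
Sensible, feed 117→25 °C: -8489 kJ/h
Outlet flows (mol/h): A 58.776, O₂ 29.388, B 573.22
Sensible, products 25→181 °C: 17882 kJ/h
Q = ΔH = -136210 kJ/h = -37.835 kW
Heat removed = 2270.1 kJ/min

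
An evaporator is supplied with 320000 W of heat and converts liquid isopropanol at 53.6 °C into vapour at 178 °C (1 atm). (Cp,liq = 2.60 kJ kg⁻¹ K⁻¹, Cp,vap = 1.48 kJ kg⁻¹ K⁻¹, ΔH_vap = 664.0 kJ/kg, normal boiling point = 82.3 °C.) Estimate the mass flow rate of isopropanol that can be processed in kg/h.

Δh = 2.60×(82.3−53.6) + 664.0 + 1.48×(178−82.3) = 880.26 kJ/kg
Q = 320000 W = 320 kJ/s = 1.152e+06 kJ/h
ṁ = Q/Δh = 1.152e+06 / 880.26 = 1308.7 kg/h

ṁ = 1310 kg/h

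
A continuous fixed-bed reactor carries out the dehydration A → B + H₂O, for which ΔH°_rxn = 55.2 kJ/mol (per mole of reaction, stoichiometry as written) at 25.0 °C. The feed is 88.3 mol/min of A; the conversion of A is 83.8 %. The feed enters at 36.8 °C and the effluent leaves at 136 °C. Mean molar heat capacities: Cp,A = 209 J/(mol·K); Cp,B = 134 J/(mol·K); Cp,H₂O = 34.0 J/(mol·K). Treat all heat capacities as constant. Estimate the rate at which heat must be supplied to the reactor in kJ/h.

Q_in = 335000 kJ/h

Extent of reaction ξ = 0.838 × 88.3 = 73.995 mol/min
Reaction term: ξ·ΔH°_rxn = 73.995 × 55.2 = 4084.5 kJ/min
Sensible, feed 36.8→25 °C: -217.77 kJ/min
Outlet flows (mol/min): A 14.305, B 73.995, H₂O 73.995
Sensible, products 25→136 °C: 1711.7 kJ/min
Q = ΔH = 5578.5 kJ/min = 92.975 kW
Heat supplied = 334710 kJ/h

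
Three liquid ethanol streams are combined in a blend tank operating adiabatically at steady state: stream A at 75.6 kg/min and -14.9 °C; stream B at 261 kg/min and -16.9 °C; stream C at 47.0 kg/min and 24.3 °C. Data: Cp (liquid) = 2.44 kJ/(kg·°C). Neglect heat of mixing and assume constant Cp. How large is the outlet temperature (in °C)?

Adiabatic, steady state ⇒ Σ ṁᵢCp,ᵢ(T_out − Tᵢ) = 0
Σ ṁᵢCp,ᵢTᵢ = 75.6×2.44×-14.9 + 261×2.44×-16.9 + 47.0×2.44×24.3 = -10724
Σ ṁᵢCp,ᵢ = 75.6×2.44 + 261×2.44 + 47.0×2.44 = 935.98
T_out = -10724 / 935.98 = -11.458 °C

T_out = -11.5 °C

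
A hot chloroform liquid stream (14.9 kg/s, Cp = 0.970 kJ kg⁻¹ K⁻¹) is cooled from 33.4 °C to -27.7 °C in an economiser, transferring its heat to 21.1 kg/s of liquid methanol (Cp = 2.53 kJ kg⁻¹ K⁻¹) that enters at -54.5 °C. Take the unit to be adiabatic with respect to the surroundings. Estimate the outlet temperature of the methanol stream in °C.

T_c,out = -38.0 °C

Heat released by hot stream: Q = 14.9 × 0.970 × (33.4 − -27.7) = 883.08 kJ/s
Energy balance on cold side (adiabatic exchanger): Q = ṁ_c·Cp_c·(T_c,out − T_c,in)
T_c,out = -54.5 + 883.08/(21.1 × 2.53) = -37.958 °C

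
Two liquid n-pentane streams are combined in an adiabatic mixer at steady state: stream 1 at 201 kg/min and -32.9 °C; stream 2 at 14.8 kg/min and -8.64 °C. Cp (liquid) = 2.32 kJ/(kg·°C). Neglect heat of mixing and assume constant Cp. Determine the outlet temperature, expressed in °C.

Adiabatic, steady state ⇒ Σ ṁᵢCp,ᵢ(T_out − Tᵢ) = 0
Σ ṁᵢCp,ᵢTᵢ = 201×2.32×-32.9 + 14.8×2.32×-8.64 = -15639
Σ ṁᵢCp,ᵢ = 201×2.32 + 14.8×2.32 = 500.66
T_out = -15639 / 500.66 = -31.236 °C

T_out = -31.2 °C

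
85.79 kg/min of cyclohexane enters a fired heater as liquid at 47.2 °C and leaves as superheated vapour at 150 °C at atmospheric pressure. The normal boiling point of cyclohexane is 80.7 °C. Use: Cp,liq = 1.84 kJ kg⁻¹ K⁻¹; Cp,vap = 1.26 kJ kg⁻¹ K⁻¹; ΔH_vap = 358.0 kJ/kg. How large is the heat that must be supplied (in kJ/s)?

liquid 47.2→80.7 °C: 61.64 kJ/kg
vaporisation at 80.7 °C: 358 kJ/kg
vapour 80.7→150 °C: 87.318 kJ/kg
Δh = 61.64 + 358 + 87.318 = 506.96 kJ/kg
Q = ṁ·Δh = 85.79 kg/min × 506.96 kJ/kg = 43492 kJ/min
|Q| = 724.87 kW

Q = 725 kJ/s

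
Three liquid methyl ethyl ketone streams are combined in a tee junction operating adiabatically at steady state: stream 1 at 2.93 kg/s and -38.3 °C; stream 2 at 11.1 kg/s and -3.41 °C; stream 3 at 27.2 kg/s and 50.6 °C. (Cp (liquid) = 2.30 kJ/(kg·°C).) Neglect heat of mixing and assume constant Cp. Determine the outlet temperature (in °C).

No heat crosses the boundary, so H_out = H_in.
T_out = Σ ṁᵢCp,ᵢTᵢ / Σ ṁᵢCp,ᵢ
      = 2820.4 / 94.829 = 29.742 °C

T_out = 29.7 °C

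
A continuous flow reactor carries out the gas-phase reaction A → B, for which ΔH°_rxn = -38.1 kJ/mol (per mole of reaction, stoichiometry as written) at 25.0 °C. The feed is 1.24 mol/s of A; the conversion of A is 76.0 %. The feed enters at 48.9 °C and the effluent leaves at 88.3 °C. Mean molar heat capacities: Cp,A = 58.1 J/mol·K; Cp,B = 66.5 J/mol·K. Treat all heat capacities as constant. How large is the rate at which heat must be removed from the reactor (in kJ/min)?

Q_out = 1950 kJ/min

Extent of reaction ξ = 0.760 × 1.24 = 0.9424 mol/s
Reaction term: ξ·ΔH°_rxn = 0.9424 × -38.1 = -35.905 kJ/s
Sensible, feed 48.9→25 °C: -1.7219 kJ/s
Outlet flows (mol/s): A 0.2976, B 0.9424
Sensible, products 25→88.3 °C: 5.0615 kJ/s
Q = ΔH = -32.566 kJ/s = -32.566 kW
Heat removed = 1953.9 kJ/min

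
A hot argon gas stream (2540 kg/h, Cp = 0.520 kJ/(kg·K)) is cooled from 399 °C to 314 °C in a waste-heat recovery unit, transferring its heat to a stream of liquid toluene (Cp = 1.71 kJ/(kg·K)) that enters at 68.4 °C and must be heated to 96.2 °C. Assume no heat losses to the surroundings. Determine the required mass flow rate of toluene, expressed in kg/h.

ṁ_c = 2360 kg/h

Heat released by hot stream: Q = 2540 × 0.520 × (399 − 314) = 112270 kJ/h
Energy balance on cold side (adiabatic exchanger): Q = ṁ_c·Cp_c·(T_c,out − T_c,in)
ṁ_c = 112270 / [1.71 × (96.2 − 68.4)] = 2361.6 kg/h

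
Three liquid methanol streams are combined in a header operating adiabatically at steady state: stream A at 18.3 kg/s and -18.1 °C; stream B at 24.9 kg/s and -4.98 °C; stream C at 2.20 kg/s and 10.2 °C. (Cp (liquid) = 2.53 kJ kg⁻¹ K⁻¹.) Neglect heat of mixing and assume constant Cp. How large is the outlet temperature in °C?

T_out = -9.53 °C

Adiabatic, steady state ⇒ Σ ṁᵢCp,ᵢ(T_out − Tᵢ) = 0
T_out = Σ ṁᵢCp,ᵢTᵢ / Σ ṁᵢCp,ᵢ
      = -1095 / 114.86 = -9.5329 °C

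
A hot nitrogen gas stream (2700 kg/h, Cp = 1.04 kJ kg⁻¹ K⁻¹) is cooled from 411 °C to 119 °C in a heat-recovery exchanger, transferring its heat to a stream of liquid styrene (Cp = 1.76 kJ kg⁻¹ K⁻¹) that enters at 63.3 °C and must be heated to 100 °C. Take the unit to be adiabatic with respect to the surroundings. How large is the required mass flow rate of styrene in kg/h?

ṁ_c = 12700 kg/h

Heat released by hot stream: Q = 2700 × 1.04 × (411 − 119) = 819940 kJ/h
Energy balance on cold side (adiabatic exchanger): Q = ṁ_c·Cp_c·(T_c,out − T_c,in)
ṁ_c = 819940 / [1.76 × (100 − 63.3)] = 12694 kg/h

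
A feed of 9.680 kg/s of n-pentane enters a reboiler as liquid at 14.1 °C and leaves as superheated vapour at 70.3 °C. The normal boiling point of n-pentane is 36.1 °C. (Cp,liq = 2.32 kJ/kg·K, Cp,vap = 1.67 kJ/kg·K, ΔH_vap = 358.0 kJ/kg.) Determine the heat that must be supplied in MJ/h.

liquid 14.1→36.1 °C: 51.04 kJ/kg
vaporisation at 36.1 °C: 358 kJ/kg
vapour 36.1→70.3 °C: 57.114 kJ/kg
Δh = 51.04 + 358 + 57.114 = 466.15 kJ/kg
Q = ṁ·Δh = 9.680 kg/s × 466.15 kJ/kg = 4512.4 kJ/s
|Q| = 4512.4 kW = 16245 MJ/h

Q = 16200 MJ/h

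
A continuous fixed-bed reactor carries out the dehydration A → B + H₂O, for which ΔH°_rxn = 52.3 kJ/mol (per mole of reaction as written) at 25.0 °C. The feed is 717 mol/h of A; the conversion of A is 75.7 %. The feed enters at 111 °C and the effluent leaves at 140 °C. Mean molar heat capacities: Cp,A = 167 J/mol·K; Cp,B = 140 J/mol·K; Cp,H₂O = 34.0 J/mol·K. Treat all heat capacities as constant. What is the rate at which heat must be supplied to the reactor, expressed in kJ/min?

Extent of reaction ξ = 0.757 × 717 = 542.77 mol/h
Reaction term: ξ·ΔH°_rxn = 542.77 × 52.3 = 28387 kJ/h
Sensible, feed 111→25 °C: -10298 kJ/h
Outlet flows (mol/h): A 174.23, B 542.77, H₂O 542.77
Sensible, products 25→140 °C: 14207 kJ/h
Q = ΔH = 32296 kJ/h = 8.9712 kW
Heat supplied = 538.27 kJ/min

Q_in = 538 kJ/min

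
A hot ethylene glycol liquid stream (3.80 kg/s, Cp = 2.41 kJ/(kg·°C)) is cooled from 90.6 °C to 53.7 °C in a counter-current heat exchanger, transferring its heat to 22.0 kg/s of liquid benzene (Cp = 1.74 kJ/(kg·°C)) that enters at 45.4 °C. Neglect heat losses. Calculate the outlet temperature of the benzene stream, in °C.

T_c,out = 54.2 °C

Heat released by hot stream: Q = 3.80 × 2.41 × (90.6 − 53.7) = 337.93 kJ/s
Energy balance on cold side (adiabatic exchanger): Q = ṁ_c·Cp_c·(T_c,out − T_c,in)
T_c,out = 45.4 + 337.93/(22.0 × 1.74) = 54.228 °C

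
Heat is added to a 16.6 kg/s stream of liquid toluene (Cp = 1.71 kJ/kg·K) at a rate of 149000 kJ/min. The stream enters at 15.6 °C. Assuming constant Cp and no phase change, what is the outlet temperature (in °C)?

T_out = 103 °C

Q = 149000 kJ/min = 2483.3 kJ/s
ΔT = Q/(ṁ·Cp) = 2483.3/(16.6×1.71) = 87.484 K
T_out = 15.6 + 87.484 = 103.08 °C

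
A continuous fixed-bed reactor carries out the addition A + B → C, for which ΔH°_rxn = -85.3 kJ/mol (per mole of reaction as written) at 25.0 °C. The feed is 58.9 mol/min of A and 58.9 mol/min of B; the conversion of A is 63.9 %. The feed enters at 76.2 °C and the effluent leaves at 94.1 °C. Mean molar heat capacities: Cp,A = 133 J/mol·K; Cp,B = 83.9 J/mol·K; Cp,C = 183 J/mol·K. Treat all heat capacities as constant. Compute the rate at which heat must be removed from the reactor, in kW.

Extent of reaction ξ = 0.639 × 58.9 = 37.637 mol/min
Reaction term: ξ·ΔH°_rxn = 37.637 × -85.3 = -3210.4 kJ/min
Sensible, feed 76.2→25 °C: -654.1 kJ/min
Outlet flows (mol/min): A 21.263, B 21.263, C 37.637
Sensible, products 25→94.1 °C: 794.62 kJ/min
Q = ΔH = -3069.9 kJ/min = -51.165 kW
Heat removed = 51.165 kW

Q_out = 51.2 kW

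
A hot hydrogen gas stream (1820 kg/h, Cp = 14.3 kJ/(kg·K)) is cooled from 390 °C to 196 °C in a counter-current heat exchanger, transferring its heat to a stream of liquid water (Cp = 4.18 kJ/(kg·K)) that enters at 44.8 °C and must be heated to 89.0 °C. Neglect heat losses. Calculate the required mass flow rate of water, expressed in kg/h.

ṁ_c = 27300 kg/h

Heat released by hot stream: Q = 1820 × 14.3 × (390 − 196) = 5.049e+06 kJ/h
Energy balance on cold side (adiabatic exchanger): Q = ṁ_c·Cp_c·(T_c,out − T_c,in)
ṁ_c = 5.049e+06 / [4.18 × (89.0 − 44.8)] = 27328 kg/h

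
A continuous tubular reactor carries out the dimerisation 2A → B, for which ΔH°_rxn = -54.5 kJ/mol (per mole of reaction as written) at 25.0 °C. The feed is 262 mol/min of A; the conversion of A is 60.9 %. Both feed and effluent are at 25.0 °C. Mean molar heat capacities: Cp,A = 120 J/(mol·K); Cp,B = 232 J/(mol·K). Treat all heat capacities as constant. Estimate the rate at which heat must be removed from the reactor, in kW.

Extent of reaction ξ = 0.609 × 262 / 2 = 79.779 mol/min
Reaction term: ξ·ΔH°_rxn = 79.779 × -54.5 = -4348 kJ/min
Q = ΔH = -4348 kJ/min = -72.466 kW
Heat removed = 72.466 kW

Q_out = 72.5 kW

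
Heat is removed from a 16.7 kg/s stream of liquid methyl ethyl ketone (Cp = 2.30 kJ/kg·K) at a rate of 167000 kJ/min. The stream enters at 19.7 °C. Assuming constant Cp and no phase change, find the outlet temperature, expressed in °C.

Q = 167000 kJ/min = 2783.3 kJ/s
ΔT = Q/(ṁ·Cp) = 2783.3/(16.7×2.30) = 72.464 K
T_out = 19.7 − 72.464 = -52.764 °C

T_out = -52.8 °C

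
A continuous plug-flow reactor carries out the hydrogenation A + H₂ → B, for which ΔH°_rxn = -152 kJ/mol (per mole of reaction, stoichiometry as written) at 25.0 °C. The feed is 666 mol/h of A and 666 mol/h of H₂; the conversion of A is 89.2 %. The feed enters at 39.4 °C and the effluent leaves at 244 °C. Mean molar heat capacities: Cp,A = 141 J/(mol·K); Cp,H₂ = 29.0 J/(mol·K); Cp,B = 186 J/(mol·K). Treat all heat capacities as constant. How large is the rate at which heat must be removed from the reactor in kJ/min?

Extent of reaction ξ = 0.892 × 666 = 594.07 mol/h
Reaction term: ξ·ΔH°_rxn = 594.07 × -152 = -90299 kJ/h
Sensible, feed 39.4→25 °C: -1630.4 kJ/h
Outlet flows (mol/h): A 71.928, H₂ 71.928, B 594.07
Sensible, products 25→244 °C: 26877 kJ/h
Q = ΔH = -65053 kJ/h = -18.07 kW
Heat removed = 1084.2 kJ/min

Q_out = 1080 kJ/min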